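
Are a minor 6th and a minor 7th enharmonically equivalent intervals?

A minor sixth spans 8 semitones; a minor seventh spans 10.
The spans differ, so they are not enharmonic equivalents.

No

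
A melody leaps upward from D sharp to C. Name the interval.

Counting letters D–E–F–G–A–B–C gives a seventh.
D#→C = 9 semitones, 2 narrower than the major seventh (11), so diminished.

diminished seventh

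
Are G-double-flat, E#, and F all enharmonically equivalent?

Gbb = pitch class 5 and E# = pitch class 5 and F = pitch class 5 — the same pitch class, so they are enharmonic equivalents.

Yes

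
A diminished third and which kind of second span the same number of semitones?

major

A diminished third spans 2 semitones.
A second spanning 2 semitones is major (the major second is 2).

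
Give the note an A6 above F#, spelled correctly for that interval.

F up a major sixth is D, so the target letter is D.
From F#, an augmented sixth is 10 semitones up: D##.

D##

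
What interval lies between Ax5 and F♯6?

The letter names run A→F, a span of 5 letter steps, so the interval is some kind of sixth.
A## to F# is 7 semitones. A major sixth is 9, so 7 makes it diminished.

diminished sixth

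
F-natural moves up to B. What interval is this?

augmented fourth

The letter names run F→B, a span of 3 letter steps, so the interval is some kind of fourth.
F to B is 6 semitones. A perfect fourth is 5, so 6 makes it augmented.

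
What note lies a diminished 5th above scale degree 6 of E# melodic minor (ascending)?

Scale degree 6 of E# melodic minor (ascending) is C##.
A diminished fifth (6 semitones) above C## lands on the letter G, giving G#.

G#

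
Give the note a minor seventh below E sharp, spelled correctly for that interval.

A seventh below E lands on the letter F.
A minor seventh spans 10 semitones, so E# moves to pitch class 7. On the letter F that is F##.

F##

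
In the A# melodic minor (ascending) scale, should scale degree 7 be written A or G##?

Each scale degree takes a distinct letter name. Degree 7 of a scale on A must use the letter G.
G## and A are enharmonically the same pitch, but only G## uses the letter G, so it is the correct spelling here.

G##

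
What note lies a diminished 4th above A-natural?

A up a perfect fourth is D, so the target letter is D.
From A, a diminished fourth is 4 semitones up: Db.

Db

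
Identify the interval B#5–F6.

The letter names run B→F, a span of 4 letter steps, so the interval is some kind of fifth.
B# to F is 5 semitones. A perfect fifth is 7, so 5 makes it doubly diminished.

doubly diminished fifth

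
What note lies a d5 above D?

Ab

D up a perfect fifth is A, so the target letter is A.
From D, a diminished fifth is 6 semitones up: Ab.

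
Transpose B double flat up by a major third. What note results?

B up a major third is D#, so the target letter is D.
From Bbb, a major third is 4 semitones up: Db.

Db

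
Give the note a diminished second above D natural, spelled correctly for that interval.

Ebb

A second above D lands on the letter E.
A diminished second spans 0 semitones, so D moves to pitch class 2. On the letter E that is Ebb.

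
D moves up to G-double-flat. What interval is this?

The letter names run D→G, a span of 3 letter steps, so the interval is some kind of fourth.
D to Gbb is 3 semitones. A perfect fourth is 5, so 3 makes it doubly diminished.

doubly diminished fourth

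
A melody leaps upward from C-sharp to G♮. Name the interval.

diminished fifth

Counting letters C–D–E–F–G gives a fifth.
C#→G = 6 semitones, 1 narrower than the perfect fifth (7), so diminished.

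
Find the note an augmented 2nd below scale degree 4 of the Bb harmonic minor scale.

Scale degree 4 of Bb harmonic minor is Eb.
An augmented second (3 semitones) below Eb lands on the letter D, giving Dbb.

Dbb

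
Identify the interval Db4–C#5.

augmented seventh

Counting letters D–E–F–G–A–B–C gives a seventh.
Db→C# = 12 semitones, 1 wider than the major seventh (11), so augmented.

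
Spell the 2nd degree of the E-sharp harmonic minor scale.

The E# harmonic minor scale runs E# F## G# A# B# C# D##.
Degree 2 is F##.

F##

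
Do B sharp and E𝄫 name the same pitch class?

No

Two spellings are enharmonically equivalent only if they share a pitch class.
Here B# → 0, Ebb → 2; 0 ≠ 2, so they are not.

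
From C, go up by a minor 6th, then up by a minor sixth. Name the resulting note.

A minor sixth up from C is Ab (letter A, 8 semitones up).
A minor sixth up from Ab is Fb (letter F, 8 semitones up).

Fb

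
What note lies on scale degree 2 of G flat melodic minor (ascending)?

Ab

The Gb melodic minor (ascending) scale runs Gb Ab Bbb Cb Db Eb F.
Degree 2 is Ab.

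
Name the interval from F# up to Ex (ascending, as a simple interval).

augmented seventh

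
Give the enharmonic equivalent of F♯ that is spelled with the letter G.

Gb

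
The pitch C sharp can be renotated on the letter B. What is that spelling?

B##

C# is pitch class 1. The letter B alone is pitch class 11.
To reach pitch class 1 from B requires an offset of +2 semitones, i.e. double sharp: B##.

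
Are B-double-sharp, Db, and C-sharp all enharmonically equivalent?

B## is pitch class 1; Db is pitch class 1; C# is pitch class 1.
All spellings map to pitch class 1, so they are enharmonically equivalent.

Yes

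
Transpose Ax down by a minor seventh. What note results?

B##

A seventh below A lands on the letter B.
A minor seventh spans 10 semitones, so A## moves to pitch class 1. On the letter B that is B##.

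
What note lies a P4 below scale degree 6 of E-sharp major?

G##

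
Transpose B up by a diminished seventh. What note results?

Ab

B up a major seventh is A#, so the target letter is A.
From B, a diminished seventh is 9 semitones up: Ab.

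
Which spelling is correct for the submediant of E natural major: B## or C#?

C#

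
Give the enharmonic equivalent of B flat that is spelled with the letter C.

Cbb

Plain C sits 2 semitones above Bb, so on the letter C the same pitch needs a double flat: Cbb.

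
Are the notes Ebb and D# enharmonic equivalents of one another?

No

Two spellings are enharmonically equivalent only if they share a pitch class.
Here Ebb → 2, D# → 3; 2 ≠ 3, so they are not.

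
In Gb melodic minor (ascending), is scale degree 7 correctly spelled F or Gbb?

F

Each scale degree takes a distinct letter name. Degree 7 of a scale on G must use the letter F.
F and Gbb are enharmonically the same pitch, but only F uses the letter F, so it is the correct spelling here.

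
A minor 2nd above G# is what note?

A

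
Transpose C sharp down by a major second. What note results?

B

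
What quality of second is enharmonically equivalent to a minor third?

A minor third spans 3 semitones.
A second spanning 3 semitones is augmented (the major second is 2).

augmented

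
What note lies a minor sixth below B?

A sixth below B lands on the letter D.
A minor sixth spans 8 semitones, so B moves to pitch class 3. On the letter D that is D#.

D#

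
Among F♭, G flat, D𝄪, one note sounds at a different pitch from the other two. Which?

Gb

In 12-tone equal temperament, enharmonic equivalents share a pitch class. Fb is pitch class 4; Gb is pitch class 6; D## is pitch class 4.
Fb and D## share pitch class 4, while Gb is pitch class 6.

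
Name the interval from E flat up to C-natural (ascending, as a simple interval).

major sixth

The letter names run E→C, a span of 5 letter steps, so the interval is some kind of sixth.
Eb to C is 9 semitones. A major sixth is 9, so 9 makes it major.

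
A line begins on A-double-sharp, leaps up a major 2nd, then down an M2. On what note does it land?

A##

A major second up from A## is B## (letter B, 2 semitones up).
A major second down from B## is A## (letter A, 2 semitones down).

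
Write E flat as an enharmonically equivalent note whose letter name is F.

Fbb

Eb is pitch class 3. The letter F alone is pitch class 5.
To reach pitch class 3 from F requires an offset of -2 semitones, i.e. double flat: Fbb.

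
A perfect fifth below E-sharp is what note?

A#

A fifth below E lands on the letter A.
A perfect fifth spans 7 semitones, so E# moves to pitch class 10. On the letter A that is A#.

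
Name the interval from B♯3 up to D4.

diminished third

Counting letters B–C–D gives a third.
B#→D = 2 semitones, 2 narrower than the major third (4), so diminished.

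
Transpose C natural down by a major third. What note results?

Ab

A third below C lands on the letter A.
A major third spans 4 semitones, so C moves to pitch class 8. On the letter A that is Ab.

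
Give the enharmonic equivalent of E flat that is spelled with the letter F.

Eb is pitch class 3. The letter F alone is pitch class 5.
To reach pitch class 3 from F requires an offset of -2 semitones, i.e. double flat: Fbb.

Fbb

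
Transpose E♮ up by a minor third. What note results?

G

A third above E lands on the letter G.
A minor third spans 3 semitones, so E moves to pitch class 7. On the letter G that is G.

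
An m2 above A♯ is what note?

A second above A lands on the letter B.
A minor second spans 1 semitone, so A# moves to pitch class 11. On the letter B that is B.

B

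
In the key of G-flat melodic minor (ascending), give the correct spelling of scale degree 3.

Bbb

Degree 3 takes the letter 2 steps above G, which is B.
In melodic minor (ascending), degree 3 sits 3 semitones above the tonic. Gb + 3 semitones is pitch class 9, spelled on B as Bbb.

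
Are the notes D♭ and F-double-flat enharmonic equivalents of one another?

Two spellings are enharmonically equivalent only if they share a pitch class.
Here Db → 1, Fbb → 3; 1 ≠ 3, so they are not.

No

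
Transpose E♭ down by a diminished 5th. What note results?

E down a perfect fifth is A, so the target letter is A.
From Eb, a diminished fifth is 6 semitones down: A.

A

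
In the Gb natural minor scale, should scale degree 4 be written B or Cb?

Each scale degree takes a distinct letter name. Degree 4 of a scale on G must use the letter C.
Cb and B are enharmonically the same pitch, but only Cb uses the letter C, so it is the correct spelling here.

Cb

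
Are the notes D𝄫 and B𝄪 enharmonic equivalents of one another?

No

Dbb is pitch class 0; B## is pitch class 1.
The pitch classes differ (0 vs. 1), so they are not enharmonic equivalents.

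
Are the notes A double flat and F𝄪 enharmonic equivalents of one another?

Yes

Abb is pitch class 7; F## is pitch class 7.
All spellings map to pitch class 7, so they are enharmonically equivalent.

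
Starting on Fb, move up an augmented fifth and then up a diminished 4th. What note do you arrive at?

Fb

An augmented fifth up from Fb is C (letter C, 8 semitones up).
A diminished fourth up from C is Fb (letter F, 4 semitones up).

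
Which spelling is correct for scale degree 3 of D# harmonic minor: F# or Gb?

F#

Each scale degree takes a distinct letter name. Degree 3 of a scale on D must use the letter F.
F# and Gb are enharmonically the same pitch, but only F# uses the letter F, so it is the correct spelling here.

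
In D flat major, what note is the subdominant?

Gb

The Db major scale runs Db Eb F Gb Ab Bb C.
Degree 4 is Gb.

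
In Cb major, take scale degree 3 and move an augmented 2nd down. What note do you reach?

Dbb

Scale degree 3 of Cb major is Eb.
An augmented second (3 semitones) below Eb lands on the letter D, giving Dbb.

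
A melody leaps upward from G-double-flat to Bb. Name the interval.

Counting letters G–A–B gives a third.
Gbb→Bb = 5 semitones, 1 wider than the major third (4), so augmented.

augmented third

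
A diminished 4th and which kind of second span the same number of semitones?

doubly augmented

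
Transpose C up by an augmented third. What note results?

E#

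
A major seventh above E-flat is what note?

D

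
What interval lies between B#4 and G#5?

minor sixth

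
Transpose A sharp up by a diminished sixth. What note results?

A sixth above A lands on the letter F.
A diminished sixth spans 7 semitones, so A# moves to pitch class 5. On the letter F that is F.

F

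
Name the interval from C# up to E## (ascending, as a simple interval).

The letter names run C→E, a span of 2 letter steps, so the interval is some kind of third.
C# to E## is 5 semitones. A major third is 4, so 5 makes it augmented.

augmented third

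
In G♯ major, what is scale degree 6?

The G# major scale runs G# A# B# C# D# E# F##.
Degree 6 is E#.

E#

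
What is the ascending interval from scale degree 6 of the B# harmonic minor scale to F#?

minor seventh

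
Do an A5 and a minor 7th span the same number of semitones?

No

An augmented fifth spans 8 semitones; a minor seventh spans 10.
The spans differ, so they are not enharmonic equivalents.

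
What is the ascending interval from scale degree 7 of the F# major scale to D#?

minor seventh

Scale degree 7 of F# major is E#.
E# up to D#: letters E→D make it a seventh; 10 semitones makes it minor.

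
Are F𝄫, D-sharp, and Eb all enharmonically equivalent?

Yes

Fbb is pitch class 3; D# is pitch class 3; Eb is pitch class 3.
All spellings map to pitch class 3, so they are enharmonically equivalent.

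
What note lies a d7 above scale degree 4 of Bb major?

Dbb

Scale degree 4 of Bb major is Eb.
A diminished seventh (9 semitones) above Eb lands on the letter D, giving Dbb.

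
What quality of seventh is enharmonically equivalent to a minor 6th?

A minor sixth spans 8 semitones.
A seventh spanning 8 semitones is doubly diminished (the major seventh is 11).

doubly diminished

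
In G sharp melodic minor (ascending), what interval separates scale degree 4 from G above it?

diminished fifth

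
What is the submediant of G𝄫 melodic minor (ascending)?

Degree 6 takes the letter 5 steps above G, which is E.
In melodic minor (ascending), degree 6 sits 9 semitones above the tonic. Gbb + 9 semitones is pitch class 2, spelled on E as Ebb.

Ebb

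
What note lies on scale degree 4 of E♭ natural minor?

Degree 4 takes the letter 3 steps above E, which is A.
In natural minor, degree 4 sits 5 semitones above the tonic. Eb + 5 semitones is pitch class 8, spelled on A as Ab.

Ab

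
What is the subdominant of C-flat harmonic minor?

Fb

The Cb harmonic minor scale runs Cb Db Ebb Fb Gb Abb Bb.
Degree 4 is Fb.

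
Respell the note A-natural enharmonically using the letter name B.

A is pitch class 9. The letter B alone is pitch class 11.
To reach pitch class 9 from B requires an offset of -2 semitones, i.e. double flat: Bbb.

Bbb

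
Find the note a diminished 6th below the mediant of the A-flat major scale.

The mediant of Ab major is C.
A diminished sixth (7 semitones) below C lands on the letter E, giving E#.

E#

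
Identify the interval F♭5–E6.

Counting letters F–G–A–B–C–D–E gives a seventh.
Fb→E = 12 semitones, 1 wider than the major seventh (11), so augmented.

augmented seventh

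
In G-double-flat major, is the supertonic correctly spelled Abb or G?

Abb

Each scale degree takes a distinct letter name. Degree 2 of a scale on G must use the letter A.
Abb and G are enharmonically the same pitch, but only Abb uses the letter A, so it is the correct spelling here.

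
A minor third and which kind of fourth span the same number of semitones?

doubly diminished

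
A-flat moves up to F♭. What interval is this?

minor sixth

Counting letters A–B–C–D–E–F gives a sixth.
Ab→Fb = 8 semitones, 1 narrower than the major sixth (9), so minor.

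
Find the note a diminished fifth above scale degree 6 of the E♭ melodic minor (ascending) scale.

Gb

Scale degree 6 of Eb melodic minor (ascending) is C.
A diminished fifth (6 semitones) above C lands on the letter G, giving Gb.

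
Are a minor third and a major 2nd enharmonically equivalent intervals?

No

A minor third spans 3 semitones; a major second spans 2.
The spans differ, so they are not enharmonic equivalents.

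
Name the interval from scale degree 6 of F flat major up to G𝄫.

Scale degree 6 of Fb major is Db.
Db up to Gbb: letters D→G make it a fourth; 4 semitones makes it diminished.

diminished fourth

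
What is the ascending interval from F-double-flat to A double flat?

Counting letters F–G–A gives a third.
Fbb→Abb = 4 semitones, exactly the major third.

major third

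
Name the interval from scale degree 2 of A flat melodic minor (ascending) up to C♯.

Scale degree 2 of Ab melodic minor (ascending) is Bb.
Bb up to C#: letters B→C make it a second; 3 semitones makes it augmented.

augmented second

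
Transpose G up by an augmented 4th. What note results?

C#

G up a perfect fourth is C, so the target letter is C.
From G, an augmented fourth is 6 semitones up: C#.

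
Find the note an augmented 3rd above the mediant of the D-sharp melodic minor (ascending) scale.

A##

The mediant of D# melodic minor (ascending) is F#.
An augmented third (5 semitones) above F# lands on the letter A, giving A##.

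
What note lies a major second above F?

F up a major second is G, so the target letter is G.
From F, a major second is 2 semitones up: G.

G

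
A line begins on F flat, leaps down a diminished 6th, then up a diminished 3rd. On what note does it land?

A diminished sixth down from Fb is A (letter A, 7 semitones down).
A diminished third up from A is Cb (letter C, 2 semitones up).

Cb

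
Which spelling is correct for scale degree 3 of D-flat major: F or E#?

Each scale degree takes a distinct letter name. Degree 3 of a scale on D must use the letter F.
F and E# are enharmonically the same pitch, but only F uses the letter F, so it is the correct spelling here.

F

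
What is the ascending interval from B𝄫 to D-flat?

major third

The letter names run B→D, a span of 2 letter steps, so the interval is some kind of third.
Bbb to Db is 4 semitones. A major third is 4, so 4 makes it major.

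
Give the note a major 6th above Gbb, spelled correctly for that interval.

A sixth above G lands on the letter E.
A major sixth spans 9 semitones, so Gbb moves to pitch class 2. On the letter E that is Ebb.

Ebb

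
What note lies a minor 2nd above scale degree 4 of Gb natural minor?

Scale degree 4 of Gb natural minor is Cb.
A minor second (1 semitone) above Cb lands on the letter D, giving Dbb.

Dbb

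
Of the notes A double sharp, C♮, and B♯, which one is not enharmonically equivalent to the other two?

In 12-tone equal temperament, enharmonic equivalents share a pitch class. A## is pitch class 11; C is pitch class 0; B# is pitch class 0.
C and B# share pitch class 0, while A## is pitch class 11.

A##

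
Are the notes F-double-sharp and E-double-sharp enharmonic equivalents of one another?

F## is pitch class 7; E## is pitch class 6.
The pitch classes differ (7 vs. 6), so they are not enharmonic equivalents.

No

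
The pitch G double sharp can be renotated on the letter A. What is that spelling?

A

Plain A sits at the same pitch as G##, so on the letter A the same pitch needs a natural: A.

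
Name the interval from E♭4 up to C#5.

The letter names run E→C, a span of 5 letter steps, so the interval is some kind of sixth.
Eb to C# is 10 semitones. A major sixth is 9, so 10 makes it augmented.

augmented sixth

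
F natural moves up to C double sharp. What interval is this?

doubly augmented fifth

The letter names run F→C, a span of 4 letter steps, so the interval is some kind of fifth.
F to C## is 9 semitones. A perfect fifth is 7, so 9 makes it doubly augmented.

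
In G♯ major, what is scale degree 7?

The G# major scale runs G# A# B# C# D# E# F##.
Degree 7 is F##.

F##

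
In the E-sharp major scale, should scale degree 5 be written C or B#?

B#

Each scale degree takes a distinct letter name. Degree 5 of a scale on E must use the letter B.
B# and C are enharmonically the same pitch, but only B# uses the letter B, so it is the correct spelling here.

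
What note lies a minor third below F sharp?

D#

F down a major third is Db, so the target letter is D.
From F#, a minor third is 3 semitones down: D#.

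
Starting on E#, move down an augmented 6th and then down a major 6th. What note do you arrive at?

Bb

An augmented sixth down from E# is G (letter G, 10 semitones down).
A major sixth down from G is Bb (letter B, 9 semitones down).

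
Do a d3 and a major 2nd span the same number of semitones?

A diminished third spans 2 semitones; a major second spans 2.
They are enharmonically equivalent.

Yes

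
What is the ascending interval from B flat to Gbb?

diminished sixth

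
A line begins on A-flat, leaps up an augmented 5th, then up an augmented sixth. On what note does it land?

C##

An augmented fifth up from Ab is E (letter E, 8 semitones up).
An augmented sixth up from E is C## (letter C, 10 semitones up).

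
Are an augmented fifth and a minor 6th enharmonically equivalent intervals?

Yes

An augmented fifth spans 8 semitones; a minor sixth spans 8.
They are enharmonically equivalent.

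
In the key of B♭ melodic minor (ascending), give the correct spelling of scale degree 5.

F

The Bb melodic minor (ascending) scale runs Bb C Db Eb F G A.
Degree 5 is F.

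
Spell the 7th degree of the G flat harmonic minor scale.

Degree 7 takes the letter 6 steps above G, which is F.
In harmonic minor, degree 7 sits 11 semitones above the tonic. Gb + 11 semitones is pitch class 5, spelled on F as F.

F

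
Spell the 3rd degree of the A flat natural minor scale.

Cb

The Ab natural minor scale runs Ab Bb Cb Db Eb Fb Gb.
Degree 3 is Cb.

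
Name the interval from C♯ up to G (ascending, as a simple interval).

The letter names run C→G, a span of 4 letter steps, so the interval is some kind of fifth.
C# to G is 6 semitones. A perfect fifth is 7, so 6 makes it diminished.

diminished fifth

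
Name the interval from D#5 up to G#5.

perfect fourth

Counting letters D–E–F–G gives a fourth.
D#→G# = 5 semitones, exactly the perfect fourth.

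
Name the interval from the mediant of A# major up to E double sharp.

The mediant of A# major is C##.
C## up to E##: letters C→E make it a third; 4 semitones makes it major.

major third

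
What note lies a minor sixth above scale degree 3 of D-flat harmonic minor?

Scale degree 3 of Db harmonic minor is Fb.
A minor sixth (8 semitones) above Fb lands on the letter D, giving Dbb.

Dbb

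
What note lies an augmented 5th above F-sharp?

F up a perfect fifth is C, so the target letter is C.
From F#, an augmented fifth is 8 semitones up: C##.

C##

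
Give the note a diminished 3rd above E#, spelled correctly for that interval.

G

A third above E lands on the letter G.
A diminished third spans 2 semitones, so E# moves to pitch class 7. On the letter G that is G.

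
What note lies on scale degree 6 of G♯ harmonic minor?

E

Degree 6 takes the letter 5 steps above G, which is E.
In harmonic minor, degree 6 sits 8 semitones above the tonic. G# + 8 semitones is pitch class 4, spelled on E as E.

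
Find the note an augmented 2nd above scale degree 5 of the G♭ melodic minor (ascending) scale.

Scale degree 5 of Gb melodic minor (ascending) is Db.
An augmented second (3 semitones) above Db lands on the letter E, giving E.

E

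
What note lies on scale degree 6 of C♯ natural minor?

A

The C# natural minor scale runs C# D# E F# G# A B.
Degree 6 is A.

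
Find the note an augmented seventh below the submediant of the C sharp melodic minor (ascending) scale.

The submediant of C# melodic minor (ascending) is A#.
An augmented seventh (12 semitones) below A# lands on the letter B, giving Bb.

Bb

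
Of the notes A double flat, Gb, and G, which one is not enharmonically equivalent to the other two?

In 12-tone equal temperament, enharmonic equivalents share a pitch class. Abb is pitch class 7; Gb is pitch class 6; G is pitch class 7.
Abb and G share pitch class 7, while Gb is pitch class 6.

Gb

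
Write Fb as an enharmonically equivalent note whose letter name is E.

Fb is pitch class 4. The letter E alone is pitch class 4.
Pitch class 4 on E needs no accidental: E.

E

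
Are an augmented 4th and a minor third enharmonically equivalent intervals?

No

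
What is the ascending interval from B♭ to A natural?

major seventh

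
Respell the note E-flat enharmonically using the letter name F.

Plain F sits 2 semitones above Eb, so on the letter F the same pitch needs a double flat: Fbb.

Fbb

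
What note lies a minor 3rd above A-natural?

A third above A lands on the letter C.
A minor third spans 3 semitones, so A moves to pitch class 0. On the letter C that is C.

C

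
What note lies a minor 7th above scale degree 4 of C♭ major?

Ebb

Scale degree 4 of Cb major is Fb.
A minor seventh (10 semitones) above Fb lands on the letter E, giving Ebb.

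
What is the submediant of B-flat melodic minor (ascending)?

G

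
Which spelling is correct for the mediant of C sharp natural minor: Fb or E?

Each scale degree takes a distinct letter name. Degree 3 of a scale on C must use the letter E.
E and Fb are enharmonically the same pitch, but only E uses the letter E, so it is the correct spelling here.

E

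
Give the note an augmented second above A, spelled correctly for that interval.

A up a major second is B, so the target letter is B.
From A, an augmented second is 3 semitones up: B#.

B#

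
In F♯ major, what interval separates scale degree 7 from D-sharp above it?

Scale degree 7 of F# major is E#.
E# up to D#: letters E→D make it a seventh; 10 semitones makes it minor.

minor seventh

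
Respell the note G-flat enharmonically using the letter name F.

Plain F sits 1 semitone below Gb, so on the letter F the same pitch needs a sharp: F#.

F#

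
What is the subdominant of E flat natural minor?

Degree 4 takes the letter 3 steps above E, which is A.
In natural minor, degree 4 sits 5 semitones above the tonic. Eb + 5 semitones is pitch class 8, spelled on A as Ab.

Ab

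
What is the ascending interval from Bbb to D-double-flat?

minor third

Counting letters B–C–D gives a third.
Bbb→Dbb = 3 semitones, 1 narrower than the major third (4), so minor.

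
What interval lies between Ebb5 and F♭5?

The letter names run E→F, a span of 1 letter step, so the interval is some kind of second.
Ebb to Fb is 2 semitones. A major second is 2, so 2 makes it major.

major second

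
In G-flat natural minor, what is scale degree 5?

The Gb natural minor scale runs Gb Ab Bbb Cb Db Ebb Fb.
Degree 5 is Db.

Db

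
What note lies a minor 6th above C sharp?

A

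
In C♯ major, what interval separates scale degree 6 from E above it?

Scale degree 6 of C# major is A#.
A# up to E: letters A→E make it a fifth; 6 semitones makes it diminished.

diminished fifth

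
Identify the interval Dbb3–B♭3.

augmented sixth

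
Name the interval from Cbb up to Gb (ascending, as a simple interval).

The letter names run C→G, a span of 4 letter steps, so the interval is some kind of fifth.
Cbb to Gb is 8 semitones. A perfect fifth is 7, so 8 makes it augmented.

augmented fifth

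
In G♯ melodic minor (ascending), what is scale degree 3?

B

The G# melodic minor (ascending) scale runs G# A# B C# D# E# F##.
Degree 3 is B.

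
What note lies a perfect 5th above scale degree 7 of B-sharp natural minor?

E#

Scale degree 7 of B# natural minor is A#.
A perfect fifth (7 semitones) above A# lands on the letter E, giving E#.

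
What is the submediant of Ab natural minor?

The Ab natural minor scale runs Ab Bb Cb Db Eb Fb Gb.
Degree 6 is Fb.

Fb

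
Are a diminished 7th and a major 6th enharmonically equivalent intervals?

Yes

A diminished seventh spans 9 semitones; a major sixth spans 9.
They are enharmonically equivalent.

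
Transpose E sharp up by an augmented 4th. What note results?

A##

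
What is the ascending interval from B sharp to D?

Counting letters B–C–D gives a third.
B#→D = 2 semitones, 2 narrower than the major third (4), so diminished.

diminished third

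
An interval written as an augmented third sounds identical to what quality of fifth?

An augmented third spans 5 semitones.
A fifth spanning 5 semitones is doubly diminished (the perfect fifth is 7).

doubly diminished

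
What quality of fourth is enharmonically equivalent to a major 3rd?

A major third spans 4 semitones.
A fourth spanning 4 semitones is diminished (the perfect fourth is 5).

diminished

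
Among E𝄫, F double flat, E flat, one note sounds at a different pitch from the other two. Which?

In 12-tone equal temperament, enharmonic equivalents share a pitch class. Ebb is pitch class 2; Fbb is pitch class 3; Eb is pitch class 3.
Fbb and Eb share pitch class 3, while Ebb is pitch class 2.

Ebb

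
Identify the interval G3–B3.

major third

The letter names run G→B, a span of 2 letter steps, so the interval is some kind of third.
G to B is 4 semitones. A major third is 4, so 4 makes it major.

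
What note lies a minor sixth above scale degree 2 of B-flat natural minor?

Ab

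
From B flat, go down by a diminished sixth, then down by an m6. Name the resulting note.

A diminished sixth down from Bb is D# (letter D, 7 semitones down).
A minor sixth down from D# is F## (letter F, 8 semitones down).

F##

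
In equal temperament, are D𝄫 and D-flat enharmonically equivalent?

Dbb is pitch class 0; Db is pitch class 1.
The pitch classes differ (0 vs. 1), so they are not enharmonic equivalents.

No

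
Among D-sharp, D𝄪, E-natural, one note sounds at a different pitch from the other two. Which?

D#

In 12-tone equal temperament, enharmonic equivalents share a pitch class. D# is pitch class 3; D## is pitch class 4; E is pitch class 4.
D## and E share pitch class 4, while D# is pitch class 3.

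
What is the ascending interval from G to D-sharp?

Counting letters G–A–B–C–D gives a fifth.
G→D# = 8 semitones, 1 wider than the perfect fifth (7), so augmented.

augmented fifth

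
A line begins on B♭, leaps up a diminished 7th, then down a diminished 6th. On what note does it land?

C

A diminished seventh up from Bb is Abb (letter A, 9 semitones up).
A diminished sixth down from Abb is C (letter C, 7 semitones down).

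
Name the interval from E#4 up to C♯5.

Counting letters E–F–G–A–B–C gives a sixth.
E#→C# = 8 semitones, 1 narrower than the major sixth (9), so minor.

minor sixth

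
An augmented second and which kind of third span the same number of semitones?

An augmented second spans 3 semitones.
A third spanning 3 semitones is minor (the major third is 4).

minor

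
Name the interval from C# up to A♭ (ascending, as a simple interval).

diminished sixth

The letter names run C→A, a span of 5 letter steps, so the interval is some kind of sixth.
C# to Ab is 7 semitones. A major sixth is 9, so 7 makes it diminished.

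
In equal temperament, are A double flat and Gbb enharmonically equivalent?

Abb is pitch class 7; Gbb is pitch class 5.
The pitch classes differ (7 vs. 5), so they are not enharmonic equivalents.

No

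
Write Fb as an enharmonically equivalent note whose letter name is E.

Fb is pitch class 4. The letter E alone is pitch class 4.
Pitch class 4 on E needs no accidental: E.

E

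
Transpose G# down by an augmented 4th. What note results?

D

A fourth below G lands on the letter D.
An augmented fourth spans 6 semitones, so G# moves to pitch class 2. On the letter D that is D.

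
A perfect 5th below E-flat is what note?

Ab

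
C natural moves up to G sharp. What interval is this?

Counting letters C–D–E–F–G gives a fifth.
C→G# = 8 semitones, 1 wider than the perfect fifth (7), so augmented.

augmented fifth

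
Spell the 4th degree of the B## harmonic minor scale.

E##

Degree 4 takes the letter 3 steps above B, which is E.
In harmonic minor, degree 4 sits 5 semitones above the tonic. B## + 5 semitones is pitch class 6, spelled on E as E##.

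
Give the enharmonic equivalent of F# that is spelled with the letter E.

Plain E sits 2 semitones below F#, so on the letter E the same pitch needs a double sharp: E##.

E##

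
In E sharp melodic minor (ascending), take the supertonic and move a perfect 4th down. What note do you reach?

The supertonic of E# melodic minor (ascending) is F##.
A perfect fourth (5 semitones) below F## lands on the letter C, giving C##.

C##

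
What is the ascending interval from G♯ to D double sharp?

augmented fifth

Counting letters G–A–B–C–D gives a fifth.
G#→D## = 8 semitones, 1 wider than the perfect fifth (7), so augmented.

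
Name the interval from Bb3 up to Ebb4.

diminished fourth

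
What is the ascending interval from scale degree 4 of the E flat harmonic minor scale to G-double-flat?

Scale degree 4 of Eb harmonic minor is Ab.
Ab up to Gbb: letters A→G make it a seventh; 9 semitones makes it diminished.

diminished seventh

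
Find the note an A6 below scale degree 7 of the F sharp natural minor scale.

Gb

Scale degree 7 of F# natural minor is E.
An augmented sixth (10 semitones) below E lands on the letter G, giving Gb.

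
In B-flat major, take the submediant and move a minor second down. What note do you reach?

F#

The submediant of Bb major is G.
A minor second (1 semitone) below G lands on the letter F, giving F#.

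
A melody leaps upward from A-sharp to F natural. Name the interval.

The letter names run A→F, a span of 5 letter steps, so the interval is some kind of sixth.
A# to F is 7 semitones. A major sixth is 9, so 7 makes it diminished.

diminished sixth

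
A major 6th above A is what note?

F#

A up a major sixth is F#, so the target letter is F.
From A, a major sixth is 9 semitones up: F#.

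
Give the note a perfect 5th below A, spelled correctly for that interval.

D

A down a perfect fifth is D, so the target letter is D.
From A, a perfect fifth is 7 semitones down: D.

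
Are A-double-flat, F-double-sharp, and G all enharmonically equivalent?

Abb = pitch class 7 and F## = pitch class 7 and G = pitch class 7 — the same pitch class, so they are enharmonic equivalents.

Yes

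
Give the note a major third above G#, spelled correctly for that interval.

A third above G lands on the letter B.
A major third spans 4 semitones, so G# moves to pitch class 0. On the letter B that is B#.

B#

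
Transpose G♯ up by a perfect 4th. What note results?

G up a perfect fourth is C, so the target letter is C.
From G#, a perfect fourth is 5 semitones up: C#.

C#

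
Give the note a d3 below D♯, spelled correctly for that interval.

D down a major third is Bb, so the target letter is B.
From D#, a diminished third is 2 semitones down: B##.

B##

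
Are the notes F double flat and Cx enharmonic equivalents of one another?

Two spellings are enharmonically equivalent only if they share a pitch class.
Here Fbb → 3, C## → 2; 2 ≠ 3, so they are not.

No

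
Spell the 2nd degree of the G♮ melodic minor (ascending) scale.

The G melodic minor (ascending) scale runs G A Bb C D E F#.
Degree 2 is A.

A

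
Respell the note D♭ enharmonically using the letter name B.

Plain B sits 2 semitones below Db, so on the letter B the same pitch needs a double sharp: B##.

B##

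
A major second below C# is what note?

B

C down a major second is Bb, so the target letter is B.
From C#, a major second is 2 semitones down: B.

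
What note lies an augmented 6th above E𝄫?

C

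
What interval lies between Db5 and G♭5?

perfect fourth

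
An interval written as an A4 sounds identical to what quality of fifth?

diminished

An augmented fourth spans 6 semitones.
A fifth spanning 6 semitones is diminished (the perfect fifth is 7).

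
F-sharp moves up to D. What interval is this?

Counting letters F–G–A–B–C–D gives a sixth.
F#→D = 8 semitones, 1 narrower than the major sixth (9), so minor.

minor sixth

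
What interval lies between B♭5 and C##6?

doubly augmented second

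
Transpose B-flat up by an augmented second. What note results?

C#

B up a major second is C#, so the target letter is C.
From Bb, an augmented second is 3 semitones up: C#.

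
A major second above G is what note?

A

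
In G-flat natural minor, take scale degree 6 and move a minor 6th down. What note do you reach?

Gb

Scale degree 6 of Gb natural minor is Ebb.
A minor sixth (8 semitones) below Ebb lands on the letter G, giving Gb.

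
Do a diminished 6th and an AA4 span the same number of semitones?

A diminished sixth spans 7 semitones; a doubly augmented fourth spans 7.
They are enharmonically equivalent.

Yes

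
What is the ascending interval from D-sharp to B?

minor sixth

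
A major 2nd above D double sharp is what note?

E##

A second above D lands on the letter E.
A major second spans 2 semitones, so D## moves to pitch class 6. On the letter E that is E##.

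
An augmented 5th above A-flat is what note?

E

A fifth above A lands on the letter E.
An augmented fifth spans 8 semitones, so Ab moves to pitch class 4. On the letter E that is E.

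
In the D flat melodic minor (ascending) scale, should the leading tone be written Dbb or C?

C

Each scale degree takes a distinct letter name. Degree 7 of a scale on D must use the letter C.
C and Dbb are enharmonically the same pitch, but only C uses the letter C, so it is the correct spelling here.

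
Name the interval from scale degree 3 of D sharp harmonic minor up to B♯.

augmented fourth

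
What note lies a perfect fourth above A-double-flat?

A up a perfect fourth is D, so the target letter is D.
From Abb, a perfect fourth is 5 semitones up: Dbb.

Dbb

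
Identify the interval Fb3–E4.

Counting letters F–G–A–B–C–D–E gives a seventh.
Fb→E = 12 semitones, 1 wider than the major seventh (11), so augmented.

augmented seventh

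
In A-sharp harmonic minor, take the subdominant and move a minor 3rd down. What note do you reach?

B#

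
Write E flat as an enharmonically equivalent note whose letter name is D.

Eb is pitch class 3. The letter D alone is pitch class 2.
To reach pitch class 3 from D requires an offset of +1 semitone, i.e. sharp: D#.

D#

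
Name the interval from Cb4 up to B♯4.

doubly augmented seventh

The letter names run C→B, a span of 6 letter steps, so the interval is some kind of seventh.
Cb to B# is 13 semitones. A major seventh is 11, so 13 makes it doubly augmented.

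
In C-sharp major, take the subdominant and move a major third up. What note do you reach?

The subdominant of C# major is F#.
A major third (4 semitones) above F# lands on the letter A, giving A#.

A#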